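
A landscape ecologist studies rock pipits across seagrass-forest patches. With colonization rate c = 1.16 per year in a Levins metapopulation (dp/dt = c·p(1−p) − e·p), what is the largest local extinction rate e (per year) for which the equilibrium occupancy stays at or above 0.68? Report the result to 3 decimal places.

1 − e/c ≥ 0.68 ⇒ e ≤ c(1 − 0.68) = 1.16 × 0.3200.
e_max = 0.3712.

0.371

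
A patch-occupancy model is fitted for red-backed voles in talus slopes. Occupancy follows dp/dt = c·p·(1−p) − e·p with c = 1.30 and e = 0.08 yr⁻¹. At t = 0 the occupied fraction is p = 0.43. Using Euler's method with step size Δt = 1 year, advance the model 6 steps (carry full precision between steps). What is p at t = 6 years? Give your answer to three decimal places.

0.938

Update rule: p ← p + [c·p·(1−p) − e·p]·Δt with Δt = 1.
p: 0.43000 → 0.71423  (Δp = +0.28423)
p: 0.71423 → 0.92243  (Δp = +0.20820)
p: 0.92243 → 0.94165  (Δp = +0.01923)
p: 0.94165 → 0.93775  (Δp = -0.00391)
p: 0.93775 → 0.93862  (Δp = +0.00087)
p: 0.93862 → 0.93843  (Δp = -0.00019)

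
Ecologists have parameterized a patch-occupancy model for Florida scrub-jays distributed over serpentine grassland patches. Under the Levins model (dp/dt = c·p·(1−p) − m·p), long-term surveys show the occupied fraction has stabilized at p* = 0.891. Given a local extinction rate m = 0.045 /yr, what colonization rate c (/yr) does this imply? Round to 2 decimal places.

0.41

At equilibrium c(1−p*) = m, so c = m/(1−p*).
c = 0.045/(1 − 0.891) = 0.045/0.1090 = 0.4128.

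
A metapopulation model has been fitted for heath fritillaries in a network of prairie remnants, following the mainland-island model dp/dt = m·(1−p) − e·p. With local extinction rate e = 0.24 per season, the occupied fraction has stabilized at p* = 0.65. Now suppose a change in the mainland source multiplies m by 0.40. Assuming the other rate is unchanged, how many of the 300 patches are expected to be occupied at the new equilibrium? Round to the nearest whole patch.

128

Balance m(1−p*) = e·p* gives m = e·p*/(1−p*) = 0.24×0.65000/0.35000 = 0.44571.
New p* = m/(m+e) = 0.17828/(0.17828+0.24000) = 0.42622.
Expected occupied = 300 × 0.42622 = 127.87 ≈ 128.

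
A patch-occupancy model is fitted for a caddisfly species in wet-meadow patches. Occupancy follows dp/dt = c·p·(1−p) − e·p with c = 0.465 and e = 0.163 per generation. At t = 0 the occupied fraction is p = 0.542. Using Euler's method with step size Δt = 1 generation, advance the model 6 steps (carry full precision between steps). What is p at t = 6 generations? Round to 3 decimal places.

Update rule: p ← p + [c·p·(1−p) − e·p]·Δt with Δt = 1.
p: 0.54200 → 0.56908  (Δp = +0.02708)
p: 0.56908 → 0.59035  (Δp = +0.02127)
p: 0.59035 → 0.60658  (Δp = +0.01623)
p: 0.60658 → 0.61868  (Δp = +0.01210)
p: 0.61868 → 0.62753  (Δp = +0.00886)
p: 0.62753 → 0.63393  (Δp = +0.00640)

0.634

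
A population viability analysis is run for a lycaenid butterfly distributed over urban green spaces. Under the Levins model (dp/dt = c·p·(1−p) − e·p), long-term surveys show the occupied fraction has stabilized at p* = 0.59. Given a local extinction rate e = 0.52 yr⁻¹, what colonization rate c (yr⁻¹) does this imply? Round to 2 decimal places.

At equilibrium c(1−p*) = e, so c = e/(1−p*).
c = 0.52/(1 − 0.59) = 0.52/0.4100 = 1.2683.

1.27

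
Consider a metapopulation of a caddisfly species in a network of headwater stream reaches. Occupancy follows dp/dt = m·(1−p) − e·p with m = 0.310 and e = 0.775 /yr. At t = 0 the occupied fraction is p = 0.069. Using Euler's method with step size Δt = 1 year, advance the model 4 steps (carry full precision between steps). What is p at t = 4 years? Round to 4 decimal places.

0.2857

Update rule: p ← p + [m·(1−p) − e·p]·Δt with Δt = 1.
  1  |  dp/dt·Δt = +0.235135  |  p_1 = 0.304135
  2  |  dp/dt·Δt = -0.019986  |  p_2 = 0.284149
  3  |  dp/dt·Δt = +0.001699  |  p_3 = 0.285847
  4  |  dp/dt·Δt = -0.000144  |  p_4 = 0.285703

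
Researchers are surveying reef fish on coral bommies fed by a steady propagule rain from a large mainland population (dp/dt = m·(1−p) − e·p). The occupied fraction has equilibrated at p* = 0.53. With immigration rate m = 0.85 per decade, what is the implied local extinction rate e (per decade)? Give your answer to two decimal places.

At equilibrium m(1−p*) = e·p*, so e = m(1−p*)/p*.
e = 0.85 × 0.4700 / 0.53 = 0.7538.

0.75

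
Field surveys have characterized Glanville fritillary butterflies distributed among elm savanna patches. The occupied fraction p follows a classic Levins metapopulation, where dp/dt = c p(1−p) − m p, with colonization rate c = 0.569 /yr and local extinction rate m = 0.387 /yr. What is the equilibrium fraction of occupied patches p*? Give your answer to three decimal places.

0.320

At equilibrium, colonization balances extinction: c·p*·(1−p*) = m·p*.
So p* = 1 − m/c = 1 − 0.387/0.569 = 1 − 0.6801 = 0.3199.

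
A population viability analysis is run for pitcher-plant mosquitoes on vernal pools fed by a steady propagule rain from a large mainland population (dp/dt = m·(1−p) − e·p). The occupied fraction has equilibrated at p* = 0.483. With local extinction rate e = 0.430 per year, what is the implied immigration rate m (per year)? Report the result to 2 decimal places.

0.40

At equilibrium m(1−p*) = e·p*, so m = e·p*/(1−p*).
m = 0.430 × 0.483 / 0.5170 = 0.2077/0.5170 = 0.4017.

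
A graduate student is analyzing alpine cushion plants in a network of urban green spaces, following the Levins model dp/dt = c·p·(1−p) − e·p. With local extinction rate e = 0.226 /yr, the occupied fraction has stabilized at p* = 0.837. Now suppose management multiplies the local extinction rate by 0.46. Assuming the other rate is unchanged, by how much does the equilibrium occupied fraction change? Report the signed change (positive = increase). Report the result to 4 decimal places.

0.0880

Balance c(1−p*) = e gives c = e/(1 − 0.83700) = 0.226/0.16300 = 1.38650.
New p* = 1 − e/c = 1 − 0.10396/1.38650 = 0.92502.
Δp* = 0.92502 − 0.83700 = +0.08802.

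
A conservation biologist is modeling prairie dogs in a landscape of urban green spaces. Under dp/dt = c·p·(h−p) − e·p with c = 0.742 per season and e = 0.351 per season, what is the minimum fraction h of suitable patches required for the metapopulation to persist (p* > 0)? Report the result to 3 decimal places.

0.473

p* = h − e/c is positive only when h > e/c.
h_min = e/c = 0.351/0.742 = 0.4730.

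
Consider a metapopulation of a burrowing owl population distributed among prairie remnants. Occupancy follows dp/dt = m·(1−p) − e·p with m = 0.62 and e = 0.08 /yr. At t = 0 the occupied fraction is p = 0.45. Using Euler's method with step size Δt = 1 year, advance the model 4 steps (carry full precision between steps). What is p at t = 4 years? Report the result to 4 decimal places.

0.8822

Update rule: p ← p + [m·(1−p) − e·p]·Δt with Δt = 1.
step 1: Δp = +0.30500, p = 0.75500
step 2: Δp = +0.09150, p = 0.84650
step 3: Δp = +0.02745, p = 0.87395
step 4: Δp = +0.00823, p = 0.88218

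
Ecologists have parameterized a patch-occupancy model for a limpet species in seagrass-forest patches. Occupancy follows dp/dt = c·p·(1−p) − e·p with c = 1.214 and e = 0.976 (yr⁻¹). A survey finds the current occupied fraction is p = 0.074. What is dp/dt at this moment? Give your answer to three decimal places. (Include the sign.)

Colonization term: c·p·(1−p) = 1.214×0.074×0.9260 = 0.08319.
Extinction term: e·p = 0.07222.
dp/dt = 0.08319 − 0.07222 = 0.01096.

0.011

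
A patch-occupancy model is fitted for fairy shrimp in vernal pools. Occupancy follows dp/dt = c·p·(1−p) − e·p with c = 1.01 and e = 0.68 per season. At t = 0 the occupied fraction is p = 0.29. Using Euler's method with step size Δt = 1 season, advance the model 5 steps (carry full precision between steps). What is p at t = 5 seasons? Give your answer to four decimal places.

0.3210

Update rule: p ← p + [c·p·(1−p) − e·p]·Δt with Δt = 1.
p: 0.29000 → 0.30076  (Δp = +0.01076)
p: 0.30076 → 0.30865  (Δp = +0.00789)
p: 0.30865 → 0.31429  (Δp = +0.00564)
p: 0.31429 → 0.31824  (Δp = +0.00395)
p: 0.31824 → 0.32097  (Δp = +0.00273)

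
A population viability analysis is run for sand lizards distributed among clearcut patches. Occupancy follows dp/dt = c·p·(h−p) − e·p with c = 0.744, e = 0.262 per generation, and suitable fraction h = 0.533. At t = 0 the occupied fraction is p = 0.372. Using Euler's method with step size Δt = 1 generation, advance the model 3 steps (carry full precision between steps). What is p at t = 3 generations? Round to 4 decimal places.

0.2638

Update rule: p ← p + [c·p·(h−p) − e·p]·Δt with Δt = 1.
p: 0.37200 → 0.31910  (Δp = -0.05290)
p: 0.31910 → 0.28628  (Δp = -0.03282)
p: 0.28628 → 0.26382  (Δp = -0.02245)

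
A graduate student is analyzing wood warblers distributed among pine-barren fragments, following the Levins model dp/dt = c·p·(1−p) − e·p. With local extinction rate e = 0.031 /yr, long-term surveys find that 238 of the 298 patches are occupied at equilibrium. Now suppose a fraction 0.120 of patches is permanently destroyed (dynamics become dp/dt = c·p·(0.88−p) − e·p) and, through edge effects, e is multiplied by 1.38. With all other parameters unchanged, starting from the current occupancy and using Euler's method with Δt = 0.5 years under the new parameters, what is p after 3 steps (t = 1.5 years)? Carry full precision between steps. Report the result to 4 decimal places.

0.7651

Observed p* = 238/298 = 0.79866.
Balance c(1−p*) = e gives c = e/(1 − 0.79866) = 0.031/0.20134 = 0.15397.
Starting from p₀ = 0.79866; update p ← p + (dp/dt)·Δt with the new parameters.
step 1: Δp = -0.01208, p = 0.78658
step 2: Δp = -0.01117, p = 0.77541
step 3: Δp = -0.01034, p = 0.76507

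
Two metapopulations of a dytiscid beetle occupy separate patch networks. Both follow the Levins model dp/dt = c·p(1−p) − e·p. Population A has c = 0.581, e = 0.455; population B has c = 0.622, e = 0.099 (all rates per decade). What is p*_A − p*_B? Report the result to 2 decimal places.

-0.62

A: p*_A = 1 − 0.455/0.581 = 0.2169.
B: p*_B = 1 − 0.099/0.622 = 0.8408.
p*_A − p*_B = 0.2169 − 0.8408 = -0.6240.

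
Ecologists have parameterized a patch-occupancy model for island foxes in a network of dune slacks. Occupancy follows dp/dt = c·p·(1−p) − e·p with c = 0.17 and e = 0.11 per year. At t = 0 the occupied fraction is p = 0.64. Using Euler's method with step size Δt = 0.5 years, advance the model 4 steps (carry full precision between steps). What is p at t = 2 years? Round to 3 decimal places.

Update rule: p ← p + [c·p·(1−p) − e·p]·Δt with Δt = 0.5.
p: 0.64000 → 0.62438  (Δp = -0.01562)
p: 0.62438 → 0.60998  (Δp = -0.01441)
p: 0.60998 → 0.59665  (Δp = -0.01333)
p: 0.59665 → 0.58429  (Δp = -0.01236)

0.584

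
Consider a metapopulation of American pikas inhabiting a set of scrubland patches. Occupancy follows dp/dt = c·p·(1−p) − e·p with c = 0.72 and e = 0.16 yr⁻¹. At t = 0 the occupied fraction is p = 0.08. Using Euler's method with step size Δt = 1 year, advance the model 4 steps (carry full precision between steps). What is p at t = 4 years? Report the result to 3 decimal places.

Update rule: p ← p + [c·p·(1−p) − e·p]·Δt with Δt = 1.
step 1: Δp = +0.04019, p = 0.12019
step 2: Δp = +0.05691, p = 0.17710
step 3: Δp = +0.07659, p = 0.25369
step 4: Δp = +0.09573, p = 0.34942

0.349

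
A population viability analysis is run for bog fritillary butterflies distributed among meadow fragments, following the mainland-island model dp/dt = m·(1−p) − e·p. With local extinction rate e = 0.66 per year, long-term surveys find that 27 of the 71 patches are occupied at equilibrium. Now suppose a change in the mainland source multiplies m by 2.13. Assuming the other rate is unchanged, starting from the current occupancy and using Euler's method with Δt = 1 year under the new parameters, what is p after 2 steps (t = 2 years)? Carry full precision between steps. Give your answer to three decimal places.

0.516

Observed p* = 27/71 = 0.38028.
Balance m(1−p*) = e·p* gives m = e·p*/(1−p*) = 0.66×0.38028/0.61972 = 0.40500.
Starting from p₀ = 0.38028; update p ← p + (dp/dt)·Δt with the new parameters.
  1  |  dp/dt·Δt = +0.283614  |  p_1 = 0.663896
  2  |  dp/dt·Δt = -0.148231  |  p_2 = 0.515665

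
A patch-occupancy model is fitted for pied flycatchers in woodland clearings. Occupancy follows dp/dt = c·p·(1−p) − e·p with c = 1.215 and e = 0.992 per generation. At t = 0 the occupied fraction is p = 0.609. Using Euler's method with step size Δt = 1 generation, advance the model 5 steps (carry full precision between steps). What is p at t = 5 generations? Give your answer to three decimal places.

0.209

Update rule: p ← p + [c·p·(1−p) − e·p]·Δt with Δt = 1.
  1  |  dp/dt·Δt = -0.314813  |  p_1 = 0.294187
  2  |  dp/dt·Δt = -0.039549  |  p_2 = 0.254637
  3  |  dp/dt·Δt = -0.021997  |  p_3 = 0.232641
  4  |  dp/dt·Δt = -0.013879  |  p_4 = 0.218762
  5  |  dp/dt·Δt = -0.009362  |  p_5 = 0.209400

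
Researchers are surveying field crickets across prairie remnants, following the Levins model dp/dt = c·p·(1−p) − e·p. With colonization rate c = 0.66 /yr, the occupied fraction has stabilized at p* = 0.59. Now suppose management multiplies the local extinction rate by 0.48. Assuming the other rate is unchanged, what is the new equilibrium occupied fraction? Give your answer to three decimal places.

0.803

Balance c(1−p*) = e gives e = 0.66×(1 − 0.59000) = 0.27060.
New p* = 1 − e/c = 1 − 0.12989/0.66000 = 0.80320.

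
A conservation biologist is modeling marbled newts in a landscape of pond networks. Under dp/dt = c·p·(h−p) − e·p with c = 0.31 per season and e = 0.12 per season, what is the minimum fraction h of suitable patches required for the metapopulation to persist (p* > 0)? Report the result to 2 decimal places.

p* = h − e/c is positive only when h > e/c.
h_min = e/c = 0.12/0.31 = 0.3871.

0.39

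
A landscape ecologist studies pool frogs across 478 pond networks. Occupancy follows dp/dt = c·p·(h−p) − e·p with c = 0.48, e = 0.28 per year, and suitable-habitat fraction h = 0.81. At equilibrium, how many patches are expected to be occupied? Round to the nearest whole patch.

p* = h − e/c = 0.81 − 0.5833 = 0.2267.
Expected occupied patches = N × p* = 478 × 0.2267 = 108.35 ≈ 108.

108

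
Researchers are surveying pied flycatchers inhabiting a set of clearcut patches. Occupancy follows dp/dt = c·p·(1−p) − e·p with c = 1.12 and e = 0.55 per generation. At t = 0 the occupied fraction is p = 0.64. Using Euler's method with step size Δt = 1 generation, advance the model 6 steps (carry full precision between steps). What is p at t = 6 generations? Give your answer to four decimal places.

0.5094

Update rule: p ← p + [c·p·(1−p) − e·p]·Δt with Δt = 1.
p: 0.64000 → 0.54605  (Δp = -0.09395)
p: 0.54605 → 0.52335  (Δp = -0.02270)
p: 0.52335 → 0.51490  (Δp = -0.00845)
p: 0.51490 → 0.51145  (Δp = -0.00344)
p: 0.51145 → 0.51001  (Δp = -0.00145)
p: 0.51001 → 0.50939  (Δp = -0.00062)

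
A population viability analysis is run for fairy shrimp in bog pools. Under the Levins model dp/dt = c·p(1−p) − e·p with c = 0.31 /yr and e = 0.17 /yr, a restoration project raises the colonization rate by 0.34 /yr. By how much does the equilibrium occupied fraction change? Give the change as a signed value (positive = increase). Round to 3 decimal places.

Before: p* = 1 − 0.17/0.31 = 0.4516.
After the change, c = 0.65, e = 0.17, so p* = 1 − 0.17/0.65 = 0.7385.
Δp* = 0.7385 − 0.4516 = +0.2868.

0.287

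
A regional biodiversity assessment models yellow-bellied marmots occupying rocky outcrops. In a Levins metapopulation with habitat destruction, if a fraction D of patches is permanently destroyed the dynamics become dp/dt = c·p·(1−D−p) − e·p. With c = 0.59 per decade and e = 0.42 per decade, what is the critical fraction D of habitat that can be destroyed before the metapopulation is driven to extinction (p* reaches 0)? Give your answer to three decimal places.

0.288

The nontrivial equilibrium is p* = (1−D) − e/c; extinction occurs when this hits zero.
So D_crit = 1 − e/c = 1 − 0.42/0.59 = 1 − 0.7119 = 0.2881.
Note this equals the original equilibrium occupancy — the Levins extinction-debt result.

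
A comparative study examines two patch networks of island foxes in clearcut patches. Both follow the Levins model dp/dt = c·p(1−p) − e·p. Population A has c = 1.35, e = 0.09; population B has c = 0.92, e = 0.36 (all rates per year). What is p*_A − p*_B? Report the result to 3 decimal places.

A: p*_A = 1 − 0.09/1.35 = 0.9333.
B: p*_B = 1 − 0.36/0.92 = 0.6087.
p*_A − p*_B = 0.9333 − 0.6087 = 0.3246.

0.325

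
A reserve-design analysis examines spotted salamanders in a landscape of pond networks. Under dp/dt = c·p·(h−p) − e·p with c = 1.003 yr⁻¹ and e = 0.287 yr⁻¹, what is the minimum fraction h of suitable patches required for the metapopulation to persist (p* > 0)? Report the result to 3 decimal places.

0.286

p* = h − e/c is positive only when h > e/c.
h_min = e/c = 0.287/1.003 = 0.2861.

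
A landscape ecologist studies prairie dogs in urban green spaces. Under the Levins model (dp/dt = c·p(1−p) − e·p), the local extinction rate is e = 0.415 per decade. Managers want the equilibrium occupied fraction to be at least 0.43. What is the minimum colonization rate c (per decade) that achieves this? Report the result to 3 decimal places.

p* = 1 − e/c ≥ 0.43 requires e/c ≤ 0.5700, i.e. c ≥ e/0.5700.
c_min = 0.415/0.5700 = 0.7281.

0.728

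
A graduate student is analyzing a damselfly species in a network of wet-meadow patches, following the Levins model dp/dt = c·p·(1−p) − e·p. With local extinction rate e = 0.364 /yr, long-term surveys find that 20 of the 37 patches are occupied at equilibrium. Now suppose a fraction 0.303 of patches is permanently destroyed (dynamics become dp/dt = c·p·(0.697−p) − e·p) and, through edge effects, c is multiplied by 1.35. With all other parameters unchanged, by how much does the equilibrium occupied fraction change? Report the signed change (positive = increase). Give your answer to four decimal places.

-0.1839

Observed p* = 20/37 = 0.54054.
Balance c(1−p*) = e gives c = e/(1 − 0.54054) = 0.364/0.45946 = 0.79223.
New p* = 0.697 − e/c = 0.697 − 0.36400/1.06951 = 0.35666.
Δp* = 0.35666 − 0.54054 = -0.18388.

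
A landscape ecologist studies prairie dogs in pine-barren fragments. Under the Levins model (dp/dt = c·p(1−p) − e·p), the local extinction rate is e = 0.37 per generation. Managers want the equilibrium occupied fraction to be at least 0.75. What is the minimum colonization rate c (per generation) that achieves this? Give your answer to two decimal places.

1.48

p* = 1 − e/c ≥ 0.75 requires e/c ≤ 0.2500, i.e. c ≥ e/0.2500.
c_min = 0.37/0.2500 = 1.4800.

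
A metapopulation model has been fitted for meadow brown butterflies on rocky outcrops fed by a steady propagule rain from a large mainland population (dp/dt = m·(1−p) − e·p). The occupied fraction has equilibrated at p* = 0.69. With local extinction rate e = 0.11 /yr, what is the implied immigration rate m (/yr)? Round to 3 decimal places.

At equilibrium m(1−p*) = e·p*, so m = e·p*/(1−p*).
m = 0.11 × 0.69 / 0.3100 = 0.0759/0.3100 = 0.2448.

0.245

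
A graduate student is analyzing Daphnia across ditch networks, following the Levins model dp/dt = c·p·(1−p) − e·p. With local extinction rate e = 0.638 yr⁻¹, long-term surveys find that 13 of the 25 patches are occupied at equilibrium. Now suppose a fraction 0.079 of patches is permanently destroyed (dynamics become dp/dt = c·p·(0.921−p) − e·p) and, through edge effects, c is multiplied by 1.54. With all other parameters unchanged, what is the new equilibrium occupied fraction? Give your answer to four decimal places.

0.6093

Observed p* = 13/25 = 0.52000.
Balance c(1−p*) = e gives c = e/(1 − 0.52000) = 0.638/0.48000 = 1.32917.
New p* = 0.921 − e/c = 0.921 − 0.63800/2.04692 = 0.60931.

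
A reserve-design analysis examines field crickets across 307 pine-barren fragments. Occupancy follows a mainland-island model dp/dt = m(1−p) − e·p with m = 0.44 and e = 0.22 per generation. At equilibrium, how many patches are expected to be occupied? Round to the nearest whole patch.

p* = m/(m+e) = 0.44/0.6600 = 0.6667.
Expected occupied patches = N × p* = 307 × 0.6667 = 204.67 ≈ 205.

205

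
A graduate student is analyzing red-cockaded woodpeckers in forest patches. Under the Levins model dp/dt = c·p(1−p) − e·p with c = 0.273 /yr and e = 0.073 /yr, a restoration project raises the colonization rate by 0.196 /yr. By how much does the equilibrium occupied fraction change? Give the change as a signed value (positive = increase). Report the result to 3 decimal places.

0.112

Before: p* = 1 − 0.073/0.273 = 0.7326.
After the change, c = 0.469, e = 0.073, so p* = 1 − 0.073/0.469 = 0.8443.
Δp* = 0.8443 − 0.7326 = +0.1117.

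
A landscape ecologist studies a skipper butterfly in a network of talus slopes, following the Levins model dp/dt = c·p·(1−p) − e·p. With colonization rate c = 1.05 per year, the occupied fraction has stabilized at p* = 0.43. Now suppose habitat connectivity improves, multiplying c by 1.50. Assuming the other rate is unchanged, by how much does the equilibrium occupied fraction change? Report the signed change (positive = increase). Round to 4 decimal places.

0.1900

Balance c(1−p*) = e gives e = 1.05×(1 − 0.43000) = 0.59850.
New p* = 1 − e/c = 1 − 0.59850/1.57500 = 0.62000.
Δp* = 0.62000 − 0.43000 = +0.19000.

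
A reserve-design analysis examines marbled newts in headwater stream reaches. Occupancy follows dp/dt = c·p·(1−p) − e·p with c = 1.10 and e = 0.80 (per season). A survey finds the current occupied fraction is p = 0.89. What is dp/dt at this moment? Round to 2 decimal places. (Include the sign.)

Colonization term: c·p·(1−p) = 1.10×0.89×0.1100 = 0.10769.
Extinction term: e·p = 0.71200.
dp/dt = 0.10769 − 0.71200 = -0.60431.

-0.60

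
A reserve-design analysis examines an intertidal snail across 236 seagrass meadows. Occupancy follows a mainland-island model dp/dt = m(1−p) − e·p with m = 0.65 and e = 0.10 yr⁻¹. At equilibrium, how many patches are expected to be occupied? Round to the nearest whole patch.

p* = m/(m+e) = 0.65/0.7500 = 0.8667.
Expected occupied patches = N × p* = 236 × 0.8667 = 204.53 ≈ 205.

205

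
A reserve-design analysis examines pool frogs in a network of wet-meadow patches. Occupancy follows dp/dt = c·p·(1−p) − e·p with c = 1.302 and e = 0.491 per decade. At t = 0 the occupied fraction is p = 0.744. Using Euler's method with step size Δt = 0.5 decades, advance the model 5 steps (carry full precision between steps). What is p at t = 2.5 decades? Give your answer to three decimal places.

0.630

Update rule: p ← p + [c·p·(1−p) − e·p]·Δt with Δt = 0.5.
p: 0.74400 → 0.68534  (Δp = -0.05866)
p: 0.68534 → 0.65748  (Δp = -0.02786)
p: 0.65748 → 0.64267  (Δp = -0.01480)
p: 0.64267 → 0.63439  (Δp = -0.00828)
p: 0.63439 → 0.62964  (Δp = -0.00475)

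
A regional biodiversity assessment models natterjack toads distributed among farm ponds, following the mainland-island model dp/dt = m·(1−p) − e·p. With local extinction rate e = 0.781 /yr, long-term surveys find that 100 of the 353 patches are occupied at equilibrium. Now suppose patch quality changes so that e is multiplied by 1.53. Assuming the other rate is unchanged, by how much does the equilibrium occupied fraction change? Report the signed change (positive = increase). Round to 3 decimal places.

-0.078

Observed p* = 100/353 = 0.28329.
Balance m(1−p*) = e·p* gives m = e·p*/(1−p*) = 0.781×0.28329/0.71671 = 0.30870.
New p* = m/(m+e) = 0.30870/(0.30870+1.19493) = 0.20530.
Δp* = 0.20530 − 0.28329 = -0.07799.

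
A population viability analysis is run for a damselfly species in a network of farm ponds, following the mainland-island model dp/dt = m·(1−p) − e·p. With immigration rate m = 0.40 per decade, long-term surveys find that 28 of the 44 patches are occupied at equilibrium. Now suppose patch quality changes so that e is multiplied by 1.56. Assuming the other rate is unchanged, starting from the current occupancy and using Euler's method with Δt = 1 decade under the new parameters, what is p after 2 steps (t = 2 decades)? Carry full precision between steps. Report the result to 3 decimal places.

0.535

Observed p* = 28/44 = 0.63636.
Balance m(1−p*) = e·p* gives e = m(1−p*)/p* = 0.40×0.36364/0.63636 = 0.22857.
Starting from p₀ = 0.63636; update p ← p + (dp/dt)·Δt with the new parameters.
step 1: Δp = -0.08145, p = 0.55491
step 2: Δp = -0.01983, p = 0.53508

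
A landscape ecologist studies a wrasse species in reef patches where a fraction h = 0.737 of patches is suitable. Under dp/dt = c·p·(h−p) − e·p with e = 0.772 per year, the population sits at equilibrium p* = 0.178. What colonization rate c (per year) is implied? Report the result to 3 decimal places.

At equilibrium c(h−p*) = e, so c = e/(h−p*).
c = 0.772/(0.737 − 0.178) = 0.772/0.5590 = 1.3810.

1.381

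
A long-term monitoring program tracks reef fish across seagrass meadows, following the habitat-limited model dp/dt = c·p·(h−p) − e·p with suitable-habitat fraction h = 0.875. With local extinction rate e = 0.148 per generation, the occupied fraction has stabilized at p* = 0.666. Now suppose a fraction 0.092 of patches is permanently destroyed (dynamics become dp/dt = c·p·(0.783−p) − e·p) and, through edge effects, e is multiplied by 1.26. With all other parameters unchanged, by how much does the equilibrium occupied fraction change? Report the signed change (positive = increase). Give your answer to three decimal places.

Balance c(h−p*) = e gives c = e/(0.875 − 0.66600) = 0.148/0.20900 = 0.70813.
New p* = 0.783 − e/c = 0.783 − 0.18648/0.70813 = 0.51966.
Δp* = 0.51966 − 0.66600 = -0.14634.

-0.146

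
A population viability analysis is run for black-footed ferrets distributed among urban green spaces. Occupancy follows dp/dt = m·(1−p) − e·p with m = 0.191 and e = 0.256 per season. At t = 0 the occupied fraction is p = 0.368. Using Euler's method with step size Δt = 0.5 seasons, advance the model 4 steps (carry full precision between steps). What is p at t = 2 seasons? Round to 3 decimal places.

Update rule: p ← p + [m·(1−p) − e·p]·Δt with Δt = 0.5.
t = 0.5: p = 0.36800 + (+0.01325) = 0.38125
t = 1: p = 0.38125 + (+0.01029) = 0.39154
t = 1.5: p = 0.39154 + (+0.00799) = 0.39953
t = 2: p = 0.39953 + (+0.00620) = 0.40574

0.406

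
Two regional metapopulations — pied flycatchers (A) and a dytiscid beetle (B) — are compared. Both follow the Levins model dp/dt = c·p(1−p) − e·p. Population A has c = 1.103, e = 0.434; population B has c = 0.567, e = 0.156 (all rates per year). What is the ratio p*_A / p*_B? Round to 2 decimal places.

0.84

A: p*_A = 1 − 0.434/1.103 = 0.6065.
B: p*_B = 1 − 0.156/0.567 = 0.7249.
p*_A / p*_B = 0.6065/0.7249 = 0.8367.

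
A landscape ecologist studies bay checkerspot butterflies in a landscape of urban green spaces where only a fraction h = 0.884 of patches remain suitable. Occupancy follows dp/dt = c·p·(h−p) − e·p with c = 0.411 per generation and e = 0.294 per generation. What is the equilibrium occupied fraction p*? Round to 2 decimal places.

Setting dp/dt = 0 and dividing by p* gives c·(h−p*) = e.
So p* = h − e/c = 0.884 − 0.294/0.411 = 0.884 − 0.7153 = 0.1687.

0.17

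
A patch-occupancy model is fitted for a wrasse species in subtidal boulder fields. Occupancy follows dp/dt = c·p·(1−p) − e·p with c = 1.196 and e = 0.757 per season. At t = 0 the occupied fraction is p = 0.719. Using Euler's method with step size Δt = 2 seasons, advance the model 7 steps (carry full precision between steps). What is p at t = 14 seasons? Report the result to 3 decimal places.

Update rule: p ← p + [c·p·(1−p) − e·p]·Δt with Δt = 2.
p: 0.71900 → 0.11371  (Δp = -0.60529)
p: 0.11371 → 0.18262  (Δp = +0.06891)
p: 0.18262 → 0.26319  (Δp = +0.08057)
p: 0.26319 → 0.32858  (Δp = +0.06539)
p: 0.32858 → 0.35882  (Δp = +0.03024)
p: 0.35882 → 0.36589  (Δp = +0.00707)
p: 0.36589 → 0.36691  (Δp = +0.00102)

0.367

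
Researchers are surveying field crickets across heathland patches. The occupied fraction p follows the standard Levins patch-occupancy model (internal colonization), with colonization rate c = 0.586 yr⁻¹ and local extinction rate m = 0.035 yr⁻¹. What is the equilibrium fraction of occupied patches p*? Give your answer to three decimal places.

At equilibrium, colonization balances extinction: c·p*·(1−p*) = m·p*.
So p* = 1 − m/c = 1 − 0.035/0.586 = 1 − 0.0597 = 0.9403.

0.940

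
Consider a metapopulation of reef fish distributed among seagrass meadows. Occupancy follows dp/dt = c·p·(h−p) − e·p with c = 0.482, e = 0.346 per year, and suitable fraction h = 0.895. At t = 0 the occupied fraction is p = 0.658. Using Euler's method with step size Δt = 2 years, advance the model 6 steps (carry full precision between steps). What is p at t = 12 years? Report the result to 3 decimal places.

0.215

Update rule: p ← p + [c·p·(h−p) − e·p]·Δt with Δt = 2.
t = 2: p = 0.65800 + (-0.30500) = 0.35300
t = 4: p = 0.35300 + (-0.05984) = 0.29316
t = 6: p = 0.29316 + (-0.03278) = 0.26038
t = 8: p = 0.26038 + (-0.02089) = 0.23949
t = 10: p = 0.23949 + (-0.01439) = 0.22510
t = 12: p = 0.22510 + (-0.01040) = 0.21470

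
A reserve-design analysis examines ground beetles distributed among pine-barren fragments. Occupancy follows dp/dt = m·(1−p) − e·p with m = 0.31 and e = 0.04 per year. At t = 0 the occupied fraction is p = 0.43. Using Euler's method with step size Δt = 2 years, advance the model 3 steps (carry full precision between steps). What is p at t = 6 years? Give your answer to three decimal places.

0.873

Update rule: p ← p + [m·(1−p) − e·p]·Δt with Δt = 2.
p: 0.43000 → 0.74900  (Δp = +0.31900)
p: 0.74900 → 0.84470  (Δp = +0.09570)
p: 0.84470 → 0.87341  (Δp = +0.02871)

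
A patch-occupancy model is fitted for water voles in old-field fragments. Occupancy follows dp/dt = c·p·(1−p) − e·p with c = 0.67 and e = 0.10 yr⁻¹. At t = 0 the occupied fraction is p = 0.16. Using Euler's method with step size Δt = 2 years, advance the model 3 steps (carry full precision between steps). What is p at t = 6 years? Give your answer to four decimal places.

0.7593

Update rule: p ← p + [c·p·(1−p) − e·p]·Δt with Δt = 2.
  1  |  dp/dt·Δt = +0.148096  |  p_1 = 0.308096
  2  |  dp/dt·Δt = +0.224032  |  p_2 = 0.532128
  3  |  dp/dt·Δt = +0.227191  |  p_3 = 0.759320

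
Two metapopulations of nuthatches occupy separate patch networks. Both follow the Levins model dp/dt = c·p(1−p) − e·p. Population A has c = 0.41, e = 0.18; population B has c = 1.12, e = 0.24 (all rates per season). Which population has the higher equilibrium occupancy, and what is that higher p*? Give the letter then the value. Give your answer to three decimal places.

B, 0.786

A: p*_A = 1 − 0.18/0.41 = 0.5610.
B: p*_B = 1 − 0.24/1.12 = 0.7857.
B is higher at 0.7857.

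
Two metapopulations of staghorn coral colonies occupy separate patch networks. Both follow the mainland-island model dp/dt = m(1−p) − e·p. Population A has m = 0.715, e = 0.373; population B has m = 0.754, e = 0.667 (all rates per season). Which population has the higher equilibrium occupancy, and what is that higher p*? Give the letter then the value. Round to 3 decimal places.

A: p*_A = m/(m+e) = 0.715/1.0880 = 0.6572.
B: p*_B = 0.754/1.4210 = 0.5306.
A is higher at 0.6572.

A, 0.657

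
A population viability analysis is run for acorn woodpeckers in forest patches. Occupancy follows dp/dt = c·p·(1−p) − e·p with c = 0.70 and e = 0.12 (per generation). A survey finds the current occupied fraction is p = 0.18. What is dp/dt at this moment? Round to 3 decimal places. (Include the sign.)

Colonization term: c·p·(1−p) = 0.70×0.18×0.8200 = 0.10332.
Extinction term: e·p = 0.02160.
dp/dt = 0.10332 − 0.02160 = 0.08172.

0.082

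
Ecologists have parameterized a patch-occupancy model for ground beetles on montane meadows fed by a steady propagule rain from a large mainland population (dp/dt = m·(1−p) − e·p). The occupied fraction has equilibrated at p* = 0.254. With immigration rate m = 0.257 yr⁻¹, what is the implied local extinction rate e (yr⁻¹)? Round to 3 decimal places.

0.755

At equilibrium m(1−p*) = e·p*, so e = m(1−p*)/p*.
e = 0.257 × 0.7460 / 0.254 = 0.7548.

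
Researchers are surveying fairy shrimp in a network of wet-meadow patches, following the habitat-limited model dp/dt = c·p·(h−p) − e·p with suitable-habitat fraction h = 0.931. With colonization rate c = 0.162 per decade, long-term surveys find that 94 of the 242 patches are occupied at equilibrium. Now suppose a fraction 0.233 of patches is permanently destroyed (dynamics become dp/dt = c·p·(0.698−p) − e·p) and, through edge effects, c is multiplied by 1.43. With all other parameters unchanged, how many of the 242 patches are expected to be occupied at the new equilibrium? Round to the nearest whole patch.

Observed p* = 94/242 = 0.38843.
Balance c(h−p*) = e gives e = 0.162×(0.931 − 0.38843) = 0.08790.
New p* = 0.698 − e/c = 0.698 − 0.08790/0.23166 = 0.31856.
Expected occupied = 242 × 0.31856 = 77.09 ≈ 77.

77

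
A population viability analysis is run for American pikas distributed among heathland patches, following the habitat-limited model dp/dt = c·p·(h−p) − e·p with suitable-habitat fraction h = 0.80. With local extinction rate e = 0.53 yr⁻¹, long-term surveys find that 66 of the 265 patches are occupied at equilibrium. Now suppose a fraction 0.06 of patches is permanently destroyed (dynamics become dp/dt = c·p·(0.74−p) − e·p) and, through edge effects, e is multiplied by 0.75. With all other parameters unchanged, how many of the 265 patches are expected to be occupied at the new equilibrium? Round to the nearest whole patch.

Observed p* = 66/265 = 0.24906.
Balance c(h−p*) = e gives c = e/(0.8 − 0.24906) = 0.53/0.55094 = 0.96199.
New p* = 0.74 − e/c = 0.74 − 0.39750/0.96199 = 0.32679.
Expected occupied = 265 × 0.32679 = 86.60 ≈ 87.

87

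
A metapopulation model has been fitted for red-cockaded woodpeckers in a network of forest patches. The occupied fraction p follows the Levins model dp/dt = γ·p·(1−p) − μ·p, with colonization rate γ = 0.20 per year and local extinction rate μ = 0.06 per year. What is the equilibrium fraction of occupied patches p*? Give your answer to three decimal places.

0.700

Setting dp/dt = 0 and dividing through by p* gives γ·(1−p*) = μ.
So p* = 1 − μ/γ = 1 − 0.06/0.20 = 1 − 0.3000 = 0.7000.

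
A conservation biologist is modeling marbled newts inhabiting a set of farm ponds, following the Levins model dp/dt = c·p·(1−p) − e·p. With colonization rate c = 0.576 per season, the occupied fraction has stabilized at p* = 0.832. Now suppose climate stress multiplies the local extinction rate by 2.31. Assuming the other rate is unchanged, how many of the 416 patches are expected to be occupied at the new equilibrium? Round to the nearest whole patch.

255

Balance c(1−p*) = e gives e = 0.576×(1 − 0.83200) = 0.09677.
New p* = 1 − e/c = 1 − 0.22354/0.57600 = 0.61191.
Expected occupied = 416 × 0.61191 = 254.55 ≈ 255.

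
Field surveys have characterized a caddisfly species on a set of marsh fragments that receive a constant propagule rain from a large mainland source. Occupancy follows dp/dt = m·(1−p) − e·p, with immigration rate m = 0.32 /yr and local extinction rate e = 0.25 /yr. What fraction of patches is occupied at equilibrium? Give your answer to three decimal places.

Setting dp/dt = 0: m − m·p* = e·p*, so m = (m+e)·p*.
p* = m/(m+e) = 0.32/(0.32+0.25) = 0.32/0.5700 = 0.5614.

0.561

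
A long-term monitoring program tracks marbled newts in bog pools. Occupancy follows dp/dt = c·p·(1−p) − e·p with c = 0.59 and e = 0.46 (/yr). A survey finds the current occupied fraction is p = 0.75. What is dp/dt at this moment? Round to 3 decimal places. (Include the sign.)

-0.234

Colonization term: c·p·(1−p) = 0.59×0.75×0.2500 = 0.11063.
Extinction term: e·p = 0.34500.
dp/dt = 0.11063 − 0.34500 = -0.23438.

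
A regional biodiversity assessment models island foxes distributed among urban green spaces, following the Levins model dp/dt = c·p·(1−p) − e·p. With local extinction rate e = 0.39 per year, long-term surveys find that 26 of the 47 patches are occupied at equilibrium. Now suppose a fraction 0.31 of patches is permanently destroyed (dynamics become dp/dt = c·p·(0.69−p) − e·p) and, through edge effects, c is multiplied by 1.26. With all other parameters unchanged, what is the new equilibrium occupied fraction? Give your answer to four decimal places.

0.3354

Observed p* = 26/47 = 0.55319.
Balance c(1−p*) = e gives c = e/(1 − 0.55319) = 0.39/0.44681 = 0.87285.
New p* = 0.69 − e/c = 0.69 − 0.39000/1.09979 = 0.33539.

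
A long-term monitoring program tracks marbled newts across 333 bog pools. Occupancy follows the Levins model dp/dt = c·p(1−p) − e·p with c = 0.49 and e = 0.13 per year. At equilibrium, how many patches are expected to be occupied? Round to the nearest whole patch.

p* = 1 − e/c = 1 − 0.13/0.49 = 0.7347.
Expected occupied patches = N × p* = 333 × 0.7347 = 244.65 ≈ 245.

245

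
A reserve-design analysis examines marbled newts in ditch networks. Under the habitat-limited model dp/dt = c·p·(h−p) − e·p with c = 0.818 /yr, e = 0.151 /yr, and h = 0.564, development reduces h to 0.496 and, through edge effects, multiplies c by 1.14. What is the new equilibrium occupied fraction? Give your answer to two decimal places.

0.33

Before: p* = h − e/c = 0.564 − 0.151/0.818 = 0.564 − 0.1846 = 0.3794.
After: c = 0.93252, e = 0.151, h = 0.496; p* = 0.496 − 0.151/0.93252 = 0.3341.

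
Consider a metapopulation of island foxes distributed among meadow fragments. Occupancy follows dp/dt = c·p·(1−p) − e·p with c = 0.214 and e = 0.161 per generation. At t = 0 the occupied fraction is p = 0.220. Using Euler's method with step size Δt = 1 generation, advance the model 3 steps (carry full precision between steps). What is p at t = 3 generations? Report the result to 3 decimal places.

Update rule: p ← p + [c·p·(1−p) − e·p]·Δt with Δt = 1.
p: 0.22000 → 0.22130  (Δp = +0.00130)
p: 0.22130 → 0.22255  (Δp = +0.00125)
p: 0.22255 → 0.22375  (Δp = +0.00120)

0.224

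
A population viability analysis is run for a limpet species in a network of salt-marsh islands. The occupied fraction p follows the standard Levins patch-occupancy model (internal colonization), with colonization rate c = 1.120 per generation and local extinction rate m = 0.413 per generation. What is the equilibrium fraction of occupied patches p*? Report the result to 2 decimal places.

Setting dp/dt = 0 and dividing through by p* gives c·(1−p*) = m.
So p* = 1 − m/c = 1 − 0.413/1.120 = 1 − 0.3687 = 0.6313.

0.63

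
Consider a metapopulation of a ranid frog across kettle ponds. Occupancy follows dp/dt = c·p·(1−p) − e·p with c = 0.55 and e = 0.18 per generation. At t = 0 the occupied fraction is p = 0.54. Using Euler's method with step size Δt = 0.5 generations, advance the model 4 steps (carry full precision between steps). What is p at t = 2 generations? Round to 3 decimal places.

Update rule: p ← p + [c·p·(1−p) − e·p]·Δt with Δt = 0.5.
p: 0.54000 → 0.55971  (Δp = +0.01971)
p: 0.55971 → 0.57711  (Δp = +0.01740)
p: 0.57711 → 0.59228  (Δp = +0.01518)
p: 0.59228 → 0.60538  (Δp = +0.01310)

0.605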